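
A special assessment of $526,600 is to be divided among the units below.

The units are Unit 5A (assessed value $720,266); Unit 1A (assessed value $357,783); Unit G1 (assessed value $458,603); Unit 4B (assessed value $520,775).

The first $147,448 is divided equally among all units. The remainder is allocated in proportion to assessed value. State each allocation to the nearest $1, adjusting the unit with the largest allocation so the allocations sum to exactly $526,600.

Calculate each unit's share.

Unit 5A: $169,596 · Unit 1A: $102,796 · Unit G1: $121,375 · Unit 4B: $132,833

First tranche $147,448 split equally: $36,862 each.
Remainder $379,152 by assessed value (total 2,057,427): Unit 5A 132,733.89 → $132,734; Unit 1A 65,933.88 → $65,934; Unit G1 84,513.45 → $84,513; Unit 4B 95,970.78 → $95,971.
Totals: Unit 5A $36,862 + $132,734 = $169,596; Unit 1A $36,862 + $65,934 = $102,796; Unit G1 $36,862 + $84,513 = $121,375; Unit 4B $36,862 + $95,971 = $132,833.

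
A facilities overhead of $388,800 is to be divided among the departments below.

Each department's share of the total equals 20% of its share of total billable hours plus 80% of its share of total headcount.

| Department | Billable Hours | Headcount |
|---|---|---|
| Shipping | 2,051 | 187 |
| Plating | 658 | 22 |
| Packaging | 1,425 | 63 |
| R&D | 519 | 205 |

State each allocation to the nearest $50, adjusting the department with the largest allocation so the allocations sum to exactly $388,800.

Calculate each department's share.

Billable hours total 4,653; headcount total 477.
Blended shares (20% billable hours + 80% headcount): Shipping 0.4018; Plating 0.0652; Packaging 0.1669; R&D 0.3661.
Unrounded shares: Shipping 156,214.01; Plating 25,342.02; Packaging 64,895.07; R&D 142,348.90.
After rounding ($50): Shipping $156,200; Plating $25,350; Packaging $64,900; R&D $142,350. Sum = $388,800.
Sum already equals the total — no adjustment.

Shipping: $156,200; Plating: $25,350; Packaging: $64,900; R&D: $142,350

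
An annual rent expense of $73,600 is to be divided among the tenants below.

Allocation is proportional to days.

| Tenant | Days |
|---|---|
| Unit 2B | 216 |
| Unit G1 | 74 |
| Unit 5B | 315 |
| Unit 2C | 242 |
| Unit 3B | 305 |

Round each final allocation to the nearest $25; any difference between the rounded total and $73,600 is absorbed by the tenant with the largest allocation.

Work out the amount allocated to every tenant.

Unit 2B: $13,800; Unit G1: $4,725; Unit 5B: $20,150; Unit 2C: $15,450; Unit 3B: $19,475

Days total: 1,152.
Proportional shares: Unit 2B 216/1,152 × $73,600 = 13,800.00; Unit G1 74/1,152 × $73,600 = 4,727.78; Unit 5B 315/1,152 × $73,600 = 20,125.00; Unit 2C 242/1,152 × $73,600 = 15,461.11; Unit 3B 305/1,152 × $73,600 = 19,486.11.
At nearest $25: Unit 2B $13,800; Unit G1 $4,725; Unit 5B $20,125; Unit 2C $15,450; Unit 3B $19,475. Sum = $73,575.
Difference $73,600 − $73,575 = +$25 applied to largest allocation (Unit 5B): Unit 5B becomes $20,150.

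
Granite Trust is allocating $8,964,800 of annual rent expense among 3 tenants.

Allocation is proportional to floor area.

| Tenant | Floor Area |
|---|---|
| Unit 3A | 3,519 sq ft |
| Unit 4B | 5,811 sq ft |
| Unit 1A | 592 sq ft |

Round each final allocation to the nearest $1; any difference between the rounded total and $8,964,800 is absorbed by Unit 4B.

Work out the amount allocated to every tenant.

Unit 3A: $3,179,513 · Unit 4B: $5,250,399 · Unit 1A: $534,888

Combined floor area = 9,922.
Unrounded shares: Unit 3A 3,519/9,922 × $8,964,800 = 3,179,513.32; Unit 4B 5,811/9,922 × $8,964,800 = 5,250,398.39; Unit 1A 592/9,922 × $8,964,800 = 534,888.29.
At nearest $1: Unit 3A $3,179,513; Unit 4B $5,250,398; Unit 1A $534,888. Sum = $8,964,799.
Difference $8,964,800 − $8,964,799 = +$1 applied to Unit 4B: Unit 4B becomes $5,250,399.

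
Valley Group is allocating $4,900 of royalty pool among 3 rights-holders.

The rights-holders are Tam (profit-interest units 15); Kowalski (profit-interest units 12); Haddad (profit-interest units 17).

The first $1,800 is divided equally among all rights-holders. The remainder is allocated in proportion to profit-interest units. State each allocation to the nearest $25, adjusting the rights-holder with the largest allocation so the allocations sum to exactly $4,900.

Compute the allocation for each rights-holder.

First tranche $1,800 split equally: $600 each.
Remainder $3,100 by profit-interest units (total 44): Tam 1,056.82 → $1,050; Kowalski 845.45 → $850; Haddad 1,197.73 → $1,200.
Totals: Tam $600 + $1,050 = $1,650; Kowalski $600 + $850 = $1,450; Haddad $600 + $1,200 = $1,800.

Tam: $1,650; Kowalski: $1,450; Haddad: $1,800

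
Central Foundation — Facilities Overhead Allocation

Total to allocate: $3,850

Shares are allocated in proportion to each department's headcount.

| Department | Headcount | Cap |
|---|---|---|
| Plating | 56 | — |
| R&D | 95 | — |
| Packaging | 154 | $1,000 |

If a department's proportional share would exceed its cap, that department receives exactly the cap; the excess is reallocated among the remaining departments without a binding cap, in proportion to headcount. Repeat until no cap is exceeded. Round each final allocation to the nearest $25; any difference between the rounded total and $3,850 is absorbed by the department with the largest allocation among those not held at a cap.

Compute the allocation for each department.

Total headcount = 305.
Proportional shares (ignoring caps): Plating 706.89; R&D 1,199.18; Packaging 1,943.93.
Capped: Packaging ($1,000); residual $2,850 reallocated over remaining headcount 151.
Redistributed shares: Plating 1,056.95 → $1,050; R&D 1,793.05 → $1,800.

Plating: $1,050 · R&D: $1,800 · Packaging: $1,000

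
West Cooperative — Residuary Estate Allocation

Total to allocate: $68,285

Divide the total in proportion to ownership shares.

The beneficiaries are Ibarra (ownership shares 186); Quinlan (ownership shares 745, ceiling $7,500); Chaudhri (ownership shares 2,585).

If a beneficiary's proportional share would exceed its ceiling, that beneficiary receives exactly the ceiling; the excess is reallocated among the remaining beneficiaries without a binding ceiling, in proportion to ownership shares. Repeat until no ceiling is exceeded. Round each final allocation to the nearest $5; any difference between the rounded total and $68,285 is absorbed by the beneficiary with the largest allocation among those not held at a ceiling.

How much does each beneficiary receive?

Total ownership shares = 3,516.
Proportional shares (ignoring caps): Ibarra 3,612.35; Quinlan 14,468.81; Chaudhri 50,203.85.
Held at cap: Quinlan ($7,500); remaining pool $60,785 reallocated over remaining ownership shares 2,771.
Redistributed shares: Ibarra 4,080.12 → $4,080; Chaudhri 56,704.88 → $56,705.

Ibarra: $4,080; Quinlan: $7,500; Chaudhri: $56,705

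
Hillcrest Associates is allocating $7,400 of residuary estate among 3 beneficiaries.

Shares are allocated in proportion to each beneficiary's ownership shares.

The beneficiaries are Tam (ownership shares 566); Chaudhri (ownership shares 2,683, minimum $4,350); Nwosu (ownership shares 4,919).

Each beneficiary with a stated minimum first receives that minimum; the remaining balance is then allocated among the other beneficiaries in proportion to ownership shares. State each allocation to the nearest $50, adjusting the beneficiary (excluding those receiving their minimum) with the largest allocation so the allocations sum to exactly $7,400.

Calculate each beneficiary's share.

Tam: $300 · Chaudhri: $4,350 · Nwosu: $2,750

Minimums first: Chaudhri $4,350. Remaining pool $3,050.
Remaining pool split over remaining ownership shares 5,485: Tam 314.73 → $300; Nwosu 2,735.27 → $2,750.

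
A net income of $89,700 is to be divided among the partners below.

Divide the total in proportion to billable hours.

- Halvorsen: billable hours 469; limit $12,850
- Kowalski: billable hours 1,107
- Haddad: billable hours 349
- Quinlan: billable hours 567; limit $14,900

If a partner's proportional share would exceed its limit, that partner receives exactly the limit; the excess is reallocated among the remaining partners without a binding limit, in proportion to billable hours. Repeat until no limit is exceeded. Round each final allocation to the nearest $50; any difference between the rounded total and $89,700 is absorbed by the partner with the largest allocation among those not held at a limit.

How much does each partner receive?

Halvorsen: $12,850; Kowalski: $47,100; Haddad: $14,850; Quinlan: $14,900

Billable hours total: 2,492.
Proportional shares (ignoring caps): Halvorsen 16,881.74; Kowalski 39,846.67; Haddad 12,562.32; Quinlan 20,409.27.
Capped: Halvorsen ($12,850), Quinlan ($14,900); residual $61,950 reallocated over remaining billable hours 1,456.
Redistributed shares: Kowalski 47,100.72 → $47,100; Haddad 14,849.28 → $14,850.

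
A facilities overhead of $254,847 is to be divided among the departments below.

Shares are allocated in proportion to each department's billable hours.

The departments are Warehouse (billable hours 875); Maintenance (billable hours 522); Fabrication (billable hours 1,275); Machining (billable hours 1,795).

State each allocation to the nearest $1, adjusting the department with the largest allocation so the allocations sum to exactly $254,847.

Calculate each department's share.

Warehouse: $49,920 | Maintenance: $29,781 | Fabrication: $72,740 | Machining: $102,406

Total billable hours = 4,467.
Raw shares: Warehouse 875/4,467 × $254,847 = 49,919.66; Maintenance 522/4,467 × $254,847 = 29,780.64; Fabrication 1,275/4,467 × $254,847 = 72,740.08; Machining 1,795/4,467 × $254,847 = 102,406.62.
Rounded to nearest $1: Warehouse $49,920; Maintenance $29,781; Fabrication $72,740; Machining $102,407. Sum = $254,848.
Difference $254,847 − $254,848 = −$1 applied to largest allocation (Machining): Machining becomes $102,406.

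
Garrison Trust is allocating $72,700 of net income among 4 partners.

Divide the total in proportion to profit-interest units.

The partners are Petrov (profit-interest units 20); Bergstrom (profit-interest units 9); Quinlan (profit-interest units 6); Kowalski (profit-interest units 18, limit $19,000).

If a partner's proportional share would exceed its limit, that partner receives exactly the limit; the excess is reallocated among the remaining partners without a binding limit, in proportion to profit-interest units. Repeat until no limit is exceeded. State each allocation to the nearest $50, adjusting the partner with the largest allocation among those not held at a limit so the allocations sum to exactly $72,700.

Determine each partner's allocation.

Petrov: $30,700 | Bergstrom: $13,800 | Quinlan: $9,200 | Kowalski: $19,000

Combined profit-interest units = 53.
Pro-rata shares before constraints: Petrov 27,433.96; Bergstrom 12,345.28; Quinlan 8,230.19; Kowalski 24,690.57.
Capped: Kowalski ($19,000); residual $53,700 reallocated over remaining profit-interest units 35.
Redistributed shares: Petrov 30,685.71 → $30,700; Bergstrom 13,808.57 → $13,800; Quinlan 9,205.71 → $9,200.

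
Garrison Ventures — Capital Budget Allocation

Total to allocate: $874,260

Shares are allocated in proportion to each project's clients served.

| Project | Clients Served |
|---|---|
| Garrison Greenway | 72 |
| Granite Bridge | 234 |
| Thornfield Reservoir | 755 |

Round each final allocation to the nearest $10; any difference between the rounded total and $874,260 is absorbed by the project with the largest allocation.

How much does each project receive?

Sum of clients served: 1,061.
Raw shares: Garrison Greenway 72/1,061 × $874,260 = 59,327.73; Granite Bridge 234/1,061 × $874,260 = 192,815.12; Thornfield Reservoir 755/1,061 × $874,260 = 622,117.15.
Rounded to nearest $10: Garrison Greenway $59,330; Granite Bridge $192,820; Thornfield Reservoir $622,120. Sum = $874,270.
Difference $874,260 − $874,270 = −$10 applied to largest allocation (Thornfield Reservoir): Thornfield Reservoir becomes $622,110.

Garrison Greenway: $59,330 | Granite Bridge: $192,820 | Thornfield Reservoir: $622,110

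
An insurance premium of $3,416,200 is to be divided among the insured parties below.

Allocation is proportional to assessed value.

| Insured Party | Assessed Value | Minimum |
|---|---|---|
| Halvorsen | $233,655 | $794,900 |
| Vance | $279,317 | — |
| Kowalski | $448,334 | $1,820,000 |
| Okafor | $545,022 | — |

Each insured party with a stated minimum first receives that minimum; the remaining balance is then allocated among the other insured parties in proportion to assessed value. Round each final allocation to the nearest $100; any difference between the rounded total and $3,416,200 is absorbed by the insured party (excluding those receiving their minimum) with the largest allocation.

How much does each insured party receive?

Guaranteed amounts: Halvorsen $794,900; Kowalski $1,820,000. Remaining pool $801,300.
Remaining pool split over remaining assessed value 824,339: Vance 271,510.52 → $271,500; Okafor 529,789.48 → $529,800.

Halvorsen: $794,900 · Vance: $271,500 · Kowalski: $1,820,000 · Okafor: $529,800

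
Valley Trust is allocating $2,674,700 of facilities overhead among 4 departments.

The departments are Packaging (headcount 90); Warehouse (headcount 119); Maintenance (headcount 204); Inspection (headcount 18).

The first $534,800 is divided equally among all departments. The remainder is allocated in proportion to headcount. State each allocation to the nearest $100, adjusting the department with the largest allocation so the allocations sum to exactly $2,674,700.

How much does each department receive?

Packaging: $580,500 | Warehouse: $724,500 | Maintenance: $1,146,600 | Inspection: $223,100

First tranche $534,800 split equally: $133,700 each.
Remainder $2,139,900 by headcount (total 431): Packaging 446,846.87 → $446,800; Warehouse 590,830.86 → $590,800; Maintenance 1,012,852.90 → $1,012,900; Inspection 89,369.37 → $89,400.
Totals: Packaging $133,700 + $446,800 = $580,500; Warehouse $133,700 + $590,800 = $724,500; Maintenance $133,700 + $1,012,900 = $1,146,600; Inspection $133,700 + $89,400 = $223,100.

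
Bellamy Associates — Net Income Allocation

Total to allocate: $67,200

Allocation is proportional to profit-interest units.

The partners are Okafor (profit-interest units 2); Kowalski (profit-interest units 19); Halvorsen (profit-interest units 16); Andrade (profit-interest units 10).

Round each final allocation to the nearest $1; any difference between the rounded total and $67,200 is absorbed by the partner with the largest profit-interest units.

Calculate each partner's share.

Okafor: $2,860 | Kowalski: $27,165 | Halvorsen: $22,877 | Andrade: $14,298

Sum of profit-interest units: 47.
Raw shares: Okafor 2/47 × $67,200 = 2,859.57; Kowalski 19/47 × $67,200 = 27,165.96; Halvorsen 16/47 × $67,200 = 22,876.60; Andrade 10/47 × $67,200 = 14,297.87.
Rounded to nearest $1: Okafor $2,860; Kowalski $27,166; Halvorsen $22,877; Andrade $14,298. Sum = $67,201.
Difference $67,200 − $67,201 = −$1 applied to largest profit-interest units (Kowalski): Kowalski becomes $27,165.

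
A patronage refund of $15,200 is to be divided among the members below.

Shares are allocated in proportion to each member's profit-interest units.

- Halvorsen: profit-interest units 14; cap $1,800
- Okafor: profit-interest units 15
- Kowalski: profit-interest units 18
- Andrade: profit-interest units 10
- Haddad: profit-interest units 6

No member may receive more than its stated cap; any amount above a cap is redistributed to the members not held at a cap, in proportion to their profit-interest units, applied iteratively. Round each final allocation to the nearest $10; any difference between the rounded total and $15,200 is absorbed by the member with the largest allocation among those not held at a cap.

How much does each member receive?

Halvorsen: $1,800; Okafor: $4,100; Kowalski: $4,930; Andrade: $2,730; Haddad: $1,640

Combined profit-interest units = 63.
Unconstrained shares: Halvorsen 3,377.78; Okafor 3,619.05; Kowalski 4,342.86; Andrade 2,412.70; Haddad 1,447.62.
Held at cap: Halvorsen ($1,800); balance $13,400 reallocated over remaining profit-interest units 49.
Shares after redistribution: Okafor 4,102.04 → $4,100; Kowalski 4,922.45 → $4,920; Andrade 2,734.69 → $2,730; Haddad 1,640.82 → $1,640.
Rounding difference +$10 applied to Kowalski → $4,930.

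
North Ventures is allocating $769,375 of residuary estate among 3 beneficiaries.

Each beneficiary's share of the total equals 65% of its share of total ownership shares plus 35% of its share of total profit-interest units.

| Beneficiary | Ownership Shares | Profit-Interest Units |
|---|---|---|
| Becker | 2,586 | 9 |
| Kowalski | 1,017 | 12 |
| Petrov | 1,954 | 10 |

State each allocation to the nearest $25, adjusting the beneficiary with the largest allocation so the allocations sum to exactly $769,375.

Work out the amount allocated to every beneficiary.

Ownership shares total 5,557; profit-interest units total 31.
Composite weights (65% ownership shares + 35% profit-interest units): Becker 0.4041; Kowalski 0.2544; Petrov 0.3415.
Pro-rata amounts: Becker 310,901.56; Kowalski 195,761.27; Petrov 262,712.17.
At nearest $25: Becker $310,900; Kowalski $195,750; Petrov $262,700. Sum = $769,350.
Difference $769,375 − $769,350 = +$25 applied to largest allocation (Becker): Becker becomes $310,925.

Becker: $310,925; Kowalski: $195,750; Petrov: $262,700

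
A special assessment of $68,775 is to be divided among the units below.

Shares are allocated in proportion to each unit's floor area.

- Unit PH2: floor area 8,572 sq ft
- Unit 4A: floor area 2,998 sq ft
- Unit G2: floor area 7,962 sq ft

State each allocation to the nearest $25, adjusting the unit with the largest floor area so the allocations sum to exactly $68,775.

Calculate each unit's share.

Unit PH2: $30,200; Unit 4A: $10,550; Unit G2: $28,025

Total floor area = 19,532.
Raw shares: Unit PH2 8,572/19,532 × $68,775 = 30,183.25; Unit 4A 2,998/19,532 × $68,775 = 10,556.39; Unit G2 7,962/19,532 × $68,775 = 28,035.35.
After rounding ($25): Unit PH2 $30,175; Unit 4A $10,550; Unit G2 $28,025. Sum = $68,750.
Difference $68,775 − $68,750 = +$25 applied to largest floor area (Unit PH2): Unit PH2 becomes $30,200.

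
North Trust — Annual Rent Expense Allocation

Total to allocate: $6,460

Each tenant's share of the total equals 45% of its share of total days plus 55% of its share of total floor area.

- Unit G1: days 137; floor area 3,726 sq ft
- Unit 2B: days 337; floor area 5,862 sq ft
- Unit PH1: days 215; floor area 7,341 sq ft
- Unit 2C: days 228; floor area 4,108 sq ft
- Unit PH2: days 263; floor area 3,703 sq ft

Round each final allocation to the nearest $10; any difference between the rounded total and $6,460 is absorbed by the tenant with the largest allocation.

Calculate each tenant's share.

Days total 1,180; floor area total 24,740.
Composite weights (45% days + 55% floor area): Unit G1 0.1351; Unit 2B 0.2588; Unit PH1 0.2452; Unit 2C 0.1783; Unit PH2 0.1826.
Pro-rata amounts: Unit G1 872.61; Unit 2B 1,672.08; Unit PH1 1,583.93; Unit 2C 1,151.66; Unit PH2 1,179.72.
After rounding ($10): Unit G1 $870; Unit 2B $1,670; Unit PH1 $1,580; Unit 2C $1,150; Unit PH2 $1,180. Sum = $6,450.
Difference $6,460 − $6,450 = +$10 applied to largest allocation (Unit 2B): Unit 2B becomes $1,680.

Unit G1: $870; Unit 2B: $1,680; Unit PH1: $1,580; Unit 2C: $1,150; Unit PH2: $1,180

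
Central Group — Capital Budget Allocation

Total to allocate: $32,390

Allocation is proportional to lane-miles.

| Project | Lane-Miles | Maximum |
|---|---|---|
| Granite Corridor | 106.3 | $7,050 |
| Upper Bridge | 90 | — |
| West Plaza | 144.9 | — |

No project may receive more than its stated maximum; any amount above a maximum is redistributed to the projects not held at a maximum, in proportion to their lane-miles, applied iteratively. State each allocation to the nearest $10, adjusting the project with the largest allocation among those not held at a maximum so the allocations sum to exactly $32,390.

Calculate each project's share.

Combined lane-miles = 341.2.
Unconstrained shares: Granite Corridor 10,091.02; Upper Bridge 8,543.67; West Plaza 13,755.31.
Cap binds for Granite Corridor ($7,050); balance $25,340 reallocated over remaining lane-miles 234.9.
Redistributed shares: Upper Bridge 9,708.81 → $9,710; West Plaza 15,631.19 → $15,630.

Granite Corridor: $7,050; Upper Bridge: $9,710; West Plaza: $15,630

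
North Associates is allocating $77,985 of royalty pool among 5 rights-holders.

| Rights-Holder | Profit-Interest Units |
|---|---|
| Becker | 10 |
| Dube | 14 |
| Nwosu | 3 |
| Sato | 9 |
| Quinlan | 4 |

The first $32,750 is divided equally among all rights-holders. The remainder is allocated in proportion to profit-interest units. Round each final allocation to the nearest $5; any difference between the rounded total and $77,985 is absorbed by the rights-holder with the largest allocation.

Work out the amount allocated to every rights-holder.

First tranche $32,750 split equally: $6,550 each.
Remainder $45,235 by profit-interest units (total 40): Becker 11,308.75 → $11,310; Dube 15,832.25 → $15,830; Nwosu 3,392.62 → $3,395; Sato 10,177.88 → $10,180; Quinlan 4,523.50 → $4,525.
Rounding difference −$5 on remainder applied to Dube.
Totals: Becker $6,550 + $11,310 = $17,860; Dube $6,550 + $15,825 = $22,375; Nwosu $6,550 + $3,395 = $9,945; Sato $6,550 + $10,180 = $16,730; Quinlan $6,550 + $4,525 = $11,075.

Becker: $17,860 · Dube: $22,375 · Nwosu: $9,945 · Sato: $16,730 · Quinlan: $11,075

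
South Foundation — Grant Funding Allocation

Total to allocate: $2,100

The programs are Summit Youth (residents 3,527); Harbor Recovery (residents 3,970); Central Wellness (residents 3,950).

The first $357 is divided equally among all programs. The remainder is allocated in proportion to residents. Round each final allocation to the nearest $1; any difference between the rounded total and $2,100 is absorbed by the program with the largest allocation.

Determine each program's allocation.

Summit Youth: $656 · Harbor Recovery: $724 · Central Wellness: $720

First tranche $357 split equally: $119 each.
Remainder $1,743 by residents (total 11,447): Summit Youth 537.05 → $537; Harbor Recovery 604.4999 → $604; Central Wellness 601.45 → $601.
Rounding difference +$1 on remainder applied to Harbor Recovery.
Totals: Summit Youth $119 + $537 = $656; Harbor Recovery $119 + $605 = $724; Central Wellness $119 + $601 = $720.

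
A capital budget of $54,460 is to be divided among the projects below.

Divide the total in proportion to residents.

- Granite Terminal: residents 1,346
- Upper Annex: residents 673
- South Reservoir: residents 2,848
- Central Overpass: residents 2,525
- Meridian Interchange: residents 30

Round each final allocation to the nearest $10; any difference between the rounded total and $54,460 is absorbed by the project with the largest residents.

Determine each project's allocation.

Combined residents = 7,422.
Proportional shares: Granite Terminal 1,346/7,422 × $54,460 = 9,876.47; Upper Annex 673/7,422 × $54,460 = 4,938.23; South Reservoir 2,848/7,422 × $54,460 = 20,897.61; Central Overpass 2,525/7,422 × $54,460 = 18,527.55; Meridian Interchange 30/7,422 × $54,460 = 220.13.
At nearest $10: Granite Terminal $9,880; Upper Annex $4,940; South Reservoir $20,900; Central Overpass $18,530; Meridian Interchange $220. Sum = $54,470.
Difference $54,460 − $54,470 = −$10 applied to largest residents (South Reservoir): South Reservoir becomes $20,890.

Granite Terminal: $9,880 | Upper Annex: $4,940 | South Reservoir: $20,890 | Central Overpass: $18,530 | Meridian Interchange: $220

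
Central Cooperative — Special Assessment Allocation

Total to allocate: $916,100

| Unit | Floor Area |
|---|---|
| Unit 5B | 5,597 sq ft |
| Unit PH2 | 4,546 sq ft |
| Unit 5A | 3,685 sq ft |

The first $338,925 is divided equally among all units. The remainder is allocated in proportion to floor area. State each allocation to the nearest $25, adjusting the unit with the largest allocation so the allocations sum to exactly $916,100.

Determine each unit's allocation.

Unit 5B: $346,600; Unit PH2: $302,725; Unit 5A: $266,775

Equal tier: $338,925 ÷ 3 = $112,975 apiece.
Remainder $577,175 by floor area (total 13,828): Unit 5B 233,616.46 → $233,625; Unit PH2 189,748.16 → $189,750; Unit 5A 153,810.38 → $153,800.
Totals: Unit 5B $112,975 + $233,625 = $346,600; Unit PH2 $112,975 + $189,750 = $302,725; Unit 5A $112,975 + $153,800 = $266,775.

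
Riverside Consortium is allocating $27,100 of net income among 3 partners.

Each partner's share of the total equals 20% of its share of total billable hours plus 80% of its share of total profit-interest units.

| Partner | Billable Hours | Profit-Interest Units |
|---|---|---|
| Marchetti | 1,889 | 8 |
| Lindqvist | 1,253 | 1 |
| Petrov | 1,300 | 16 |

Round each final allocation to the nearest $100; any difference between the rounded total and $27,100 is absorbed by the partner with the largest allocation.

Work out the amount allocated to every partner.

Billable hours total 4,442; profit-interest units total 25.
Blended shares (20% billable hours + 80% profit-interest units): Marchetti 0.3411; Lindqvist 0.0884; Petrov 0.5705.
Unrounded shares: Marchetti 9,242.50; Lindqvist 2,396.07; Petrov 15,461.42.
At nearest $100: Marchetti $9,200; Lindqvist $2,400; Petrov $15,500. Sum = $27,100.
Sum already equals the total — no adjustment.

Marchetti: $9,200; Lindqvist: $2,400; Petrov: $15,500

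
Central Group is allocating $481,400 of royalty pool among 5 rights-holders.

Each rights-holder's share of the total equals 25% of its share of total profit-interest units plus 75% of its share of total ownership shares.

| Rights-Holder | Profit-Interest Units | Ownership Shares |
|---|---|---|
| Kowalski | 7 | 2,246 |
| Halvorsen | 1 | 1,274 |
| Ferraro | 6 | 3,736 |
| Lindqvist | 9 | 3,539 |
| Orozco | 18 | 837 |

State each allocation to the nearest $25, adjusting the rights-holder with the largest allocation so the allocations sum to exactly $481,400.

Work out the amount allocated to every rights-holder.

Kowalski: $90,250 | Halvorsen: $42,475 | Ferraro: $133,575 | Lindqvist: $136,275 | Orozco: $78,825

Profit-interest units total 41; ownership shares total 11,632.
Composite weights (25% profit-interest units + 75% ownership shares): Kowalski 0.1875; Halvorsen 0.0882; Ferraro 0.2775; Lindqvist 0.2831; Orozco 0.1637.
Pro-rata amounts: Kowalski 90,262.00; Halvorsen 42,479.53; Ferraro 133,575.30; Lindqvist 136,266.64; Orozco 78,816.54.
After rounding ($25): Kowalski $90,250; Halvorsen $42,475; Ferraro $133,575; Lindqvist $136,275; Orozco $78,825. Sum = $481,400.
Rounded total matches; no reconciliation needed.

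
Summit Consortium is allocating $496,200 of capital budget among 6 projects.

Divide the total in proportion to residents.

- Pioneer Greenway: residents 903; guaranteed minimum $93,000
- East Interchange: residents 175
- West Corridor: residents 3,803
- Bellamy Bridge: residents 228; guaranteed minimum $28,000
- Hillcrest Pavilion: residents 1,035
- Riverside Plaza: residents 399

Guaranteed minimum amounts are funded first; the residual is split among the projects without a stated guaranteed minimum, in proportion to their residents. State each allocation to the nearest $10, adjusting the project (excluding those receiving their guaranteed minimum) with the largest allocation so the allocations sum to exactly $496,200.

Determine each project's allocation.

Pioneer Greenway: $93,000; East Interchange: $12,130; West Corridor: $263,660; Bellamy Bridge: $28,000; Hillcrest Pavilion: $71,750; Riverside Plaza: $27,660

Fund the minimums — Pioneer Greenway $93,000; Bellamy Bridge $28,000. Balance $375,200.
Balance split over remaining residents 5,412: East Interchange 12,132.30 → $12,130; West Corridor 263,652.18 → $263,650; Hillcrest Pavilion 71,753.88 → $71,750; Riverside Plaza 27,661.64 → $27,660.
Rounding difference +$10 applied to West Corridor → $263,660.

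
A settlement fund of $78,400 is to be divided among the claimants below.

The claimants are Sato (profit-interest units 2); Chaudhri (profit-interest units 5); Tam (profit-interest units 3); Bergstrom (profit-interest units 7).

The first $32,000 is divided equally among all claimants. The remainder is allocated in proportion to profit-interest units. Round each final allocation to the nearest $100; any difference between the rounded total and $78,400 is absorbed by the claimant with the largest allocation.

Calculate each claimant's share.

Sato: $13,500 · Chaudhri: $21,600 · Tam: $16,200 · Bergstrom: $27,100

First tranche $32,000 split equally: $8,000 each.
Remainder $46,400 by profit-interest units (total 17): Sato 5,458.82 → $5,500; Chaudhri 13,647.06 → $13,600; Tam 8,188.24 → $8,200; Bergstrom 19,105.88 → $19,100.
Totals: Sato $8,000 + $5,500 = $13,500; Chaudhri $8,000 + $13,600 = $21,600; Tam $8,000 + $8,200 = $16,200; Bergstrom $8,000 + $19,100 = $27,100.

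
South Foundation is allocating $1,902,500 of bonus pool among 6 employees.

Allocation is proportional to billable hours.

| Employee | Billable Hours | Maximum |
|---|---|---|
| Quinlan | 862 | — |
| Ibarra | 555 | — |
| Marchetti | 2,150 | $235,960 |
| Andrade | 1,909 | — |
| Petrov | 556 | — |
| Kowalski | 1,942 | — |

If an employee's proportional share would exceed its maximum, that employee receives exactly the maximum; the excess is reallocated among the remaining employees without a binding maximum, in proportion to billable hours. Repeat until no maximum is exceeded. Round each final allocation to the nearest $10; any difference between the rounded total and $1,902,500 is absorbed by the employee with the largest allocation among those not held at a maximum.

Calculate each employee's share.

Billable hours total: 7,974.
Pro-rata shares before constraints: Quinlan 205,662.78; Ibarra 132,416.29; Marchetti 512,964.01; Andrade 455,464.32; Petrov 132,654.88; Kowalski 463,337.72.
Capped: Marchetti ($235,960); remaining pool $1,666,540 reallocated over remaining billable hours 5,824.
Remaining shares: Quinlan 246,661.66 → $246,660; Ibarra 158,813.48 → $158,810; Andrade 546,261.14 → $546,260; Petrov 159,099.63 → $159,100; Kowalski 555,704.10 → $555,700.
Rounding difference +$10 applied to Kowalski → $555,710.

Quinlan: $246,660; Ibarra: $158,810; Marchetti: $235,960; Andrade: $546,260; Petrov: $159,100; Kowalski: $555,710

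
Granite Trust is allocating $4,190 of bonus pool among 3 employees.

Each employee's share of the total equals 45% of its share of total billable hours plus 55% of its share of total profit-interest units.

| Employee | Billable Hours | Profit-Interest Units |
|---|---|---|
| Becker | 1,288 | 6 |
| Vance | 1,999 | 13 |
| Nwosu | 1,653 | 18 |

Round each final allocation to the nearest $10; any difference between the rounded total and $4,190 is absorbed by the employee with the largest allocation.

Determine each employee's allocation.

Becker: $870 | Vance: $1,570 | Nwosu: $1,750

Totals — billable hours 4,940, profit-interest units 37.
Composite weights (45% billable hours + 55% profit-interest units): Becker 0.2065; Vance 0.3753; Nwosu 0.4181.
Proportional shares: Becker 865.31; Vance 1,572.67; Nwosu 1,752.03.
At nearest $10: Becker $870; Vance $1,570; Nwosu $1,750. Sum = $4,190.
Rounded total matches; no reconciliation needed.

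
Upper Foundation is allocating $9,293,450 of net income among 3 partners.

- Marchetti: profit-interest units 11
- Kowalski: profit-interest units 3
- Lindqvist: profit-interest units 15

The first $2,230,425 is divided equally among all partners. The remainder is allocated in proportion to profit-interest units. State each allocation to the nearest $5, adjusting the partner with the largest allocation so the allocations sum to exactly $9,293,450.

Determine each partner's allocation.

Marchetti: $3,422,555 · Kowalski: $1,474,135 · Lindqvist: $4,396,760

First tranche $2,230,425 split equally: $743,475 each.
Remainder $7,063,025 by profit-interest units (total 29): Marchetti 2,679,078.45 → $2,679,080; Kowalski 730,657.76 → $730,660; Lindqvist 3,653,288.79 → $3,653,290.
Rounding difference −$5 on remainder applied to Lindqvist.
Totals: Marchetti $743,475 + $2,679,080 = $3,422,555; Kowalski $743,475 + $730,660 = $1,474,135; Lindqvist $743,475 + $3,653,285 = $4,396,760.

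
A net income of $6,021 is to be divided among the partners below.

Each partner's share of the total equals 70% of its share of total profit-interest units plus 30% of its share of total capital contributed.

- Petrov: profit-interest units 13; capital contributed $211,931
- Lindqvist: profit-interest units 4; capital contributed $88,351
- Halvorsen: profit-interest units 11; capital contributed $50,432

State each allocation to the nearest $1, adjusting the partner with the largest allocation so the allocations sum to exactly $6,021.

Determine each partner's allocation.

Totals — profit-interest units 28, capital contributed 350,714.
Composite weights (70% profit-interest units + 30% capital contributed): Petrov 0.5063; Lindqvist 0.1756; Halvorsen 0.3181.
Pro-rata amounts: Petrov 3,048.34; Lindqvist 1,057.14; Halvorsen 1,915.52.
Rounded to nearest $1: Petrov $3,048; Lindqvist $1,057; Halvorsen $1,916. Sum = $6,021.
No rounding difference to absorb.

Petrov: $3,048; Lindqvist: $1,057; Halvorsen: $1,916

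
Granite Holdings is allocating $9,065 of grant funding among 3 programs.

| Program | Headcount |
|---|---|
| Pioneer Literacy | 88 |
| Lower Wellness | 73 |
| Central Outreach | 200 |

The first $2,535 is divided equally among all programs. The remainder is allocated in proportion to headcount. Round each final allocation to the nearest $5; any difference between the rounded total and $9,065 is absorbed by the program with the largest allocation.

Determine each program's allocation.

Equal tier: $2,535 ÷ 3 = $845 apiece.
Remainder $6,530 by headcount (total 361): Pioneer Literacy 1,591.80 → $1,590; Lower Wellness 1,320.47 → $1,320; Central Outreach 3,617.73 → $3,620.
Totals: Pioneer Literacy $845 + $1,590 = $2,435; Lower Wellness $845 + $1,320 = $2,165; Central Outreach $845 + $3,620 = $4,465.

Pioneer Literacy: $2,435; Lower Wellness: $2,165; Central Outreach: $4,465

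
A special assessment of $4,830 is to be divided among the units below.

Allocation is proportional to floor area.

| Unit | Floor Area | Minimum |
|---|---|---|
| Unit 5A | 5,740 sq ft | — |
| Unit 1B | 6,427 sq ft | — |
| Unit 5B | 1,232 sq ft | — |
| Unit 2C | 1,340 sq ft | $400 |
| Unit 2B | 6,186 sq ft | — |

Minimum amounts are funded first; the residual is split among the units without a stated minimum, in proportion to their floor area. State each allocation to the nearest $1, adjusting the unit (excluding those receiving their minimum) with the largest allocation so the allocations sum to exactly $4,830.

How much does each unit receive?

Unit 5A: $1,298 · Unit 1B: $1,454 · Unit 5B: $279 · Unit 2C: $400 · Unit 2B: $1,399

Minimums first: Unit 2C $400. Balance $4,430.
Balance split over remaining floor area 19,585: Unit 5A 1,298.35 → $1,298; Unit 1B 1,453.75 → $1,454; Unit 5B 278.67 → $279; Unit 2B 1,399.23 → $1,399.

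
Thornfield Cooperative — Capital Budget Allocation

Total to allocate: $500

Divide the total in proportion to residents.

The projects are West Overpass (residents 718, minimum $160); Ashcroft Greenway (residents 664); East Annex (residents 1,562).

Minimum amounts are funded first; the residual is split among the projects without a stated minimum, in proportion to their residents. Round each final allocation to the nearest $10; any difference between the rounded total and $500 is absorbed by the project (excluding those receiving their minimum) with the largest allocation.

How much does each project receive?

West Overpass: $160 · Ashcroft Greenway: $100 · East Annex: $240

Minimums first: West Overpass $160. Balance $340.
Balance split over remaining residents 2,226: Ashcroft Greenway 101.42 → $100; East Annex 238.58 → $240.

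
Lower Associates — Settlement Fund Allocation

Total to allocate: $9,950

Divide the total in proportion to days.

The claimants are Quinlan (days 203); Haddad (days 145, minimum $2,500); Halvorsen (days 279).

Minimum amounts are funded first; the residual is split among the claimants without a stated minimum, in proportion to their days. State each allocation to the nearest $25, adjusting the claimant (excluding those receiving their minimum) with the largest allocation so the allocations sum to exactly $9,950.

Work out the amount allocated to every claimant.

Quinlan: $3,150 | Haddad: $2,500 | Halvorsen: $4,300

Guaranteed amounts: Haddad $2,500. Remaining pool $7,450.
Remaining pool split over remaining days 482: Quinlan 3,137.66 → $3,150; Halvorsen 4,312.34 → $4,300.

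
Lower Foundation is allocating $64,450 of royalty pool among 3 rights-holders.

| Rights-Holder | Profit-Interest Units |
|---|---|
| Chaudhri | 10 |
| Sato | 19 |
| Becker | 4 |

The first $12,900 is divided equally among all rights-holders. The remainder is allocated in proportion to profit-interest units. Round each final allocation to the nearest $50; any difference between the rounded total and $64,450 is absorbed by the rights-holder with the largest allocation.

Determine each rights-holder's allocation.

Chaudhri: $19,900 · Sato: $34,000 · Becker: $10,550

First tranche $12,900 split equally: $4,300 each.
Remainder $51,550 by profit-interest units (total 33): Chaudhri 15,621.21 → $15,600; Sato 29,680.30 → $29,700; Becker 6,248.48 → $6,250.
Totals: Chaudhri $4,300 + $15,600 = $19,900; Sato $4,300 + $29,700 = $34,000; Becker $4,300 + $6,250 = $10,550.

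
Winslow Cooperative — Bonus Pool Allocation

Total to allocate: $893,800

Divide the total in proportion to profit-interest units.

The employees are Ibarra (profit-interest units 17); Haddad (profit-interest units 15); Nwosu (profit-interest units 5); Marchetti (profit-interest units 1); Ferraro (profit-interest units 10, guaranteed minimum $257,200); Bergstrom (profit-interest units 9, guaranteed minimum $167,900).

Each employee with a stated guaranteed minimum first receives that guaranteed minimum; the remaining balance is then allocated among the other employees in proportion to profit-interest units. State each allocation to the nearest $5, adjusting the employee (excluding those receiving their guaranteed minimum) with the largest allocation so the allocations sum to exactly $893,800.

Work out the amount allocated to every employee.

Ibarra: $209,680; Haddad: $185,015; Nwosu: $61,670; Marchetti: $12,335; Ferraro: $257,200; Bergstrom: $167,900

Fund the minimums — Ferraro $257,200; Bergstrom $167,900. Balance $468,700.
Balance split over remaining profit-interest units 38: Ibarra 209,681.58 → $209,680; Haddad 185,013.16 → $185,015; Nwosu 61,671.05 → $61,670; Marchetti 12,334.21 → $12,335.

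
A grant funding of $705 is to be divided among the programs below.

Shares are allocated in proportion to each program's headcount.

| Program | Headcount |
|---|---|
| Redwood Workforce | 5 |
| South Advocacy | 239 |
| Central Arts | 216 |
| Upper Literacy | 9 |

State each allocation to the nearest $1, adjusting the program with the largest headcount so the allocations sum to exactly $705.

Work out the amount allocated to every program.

Combined headcount = 469.
Pro-rata amounts: Redwood Workforce 5/469 × $705 = 7.52; South Advocacy 239/469 × $705 = 359.26; Central Arts 216/469 × $705 = 324.69; Upper Literacy 9/469 × $705 = 13.53.
At nearest $1: Redwood Workforce $8; South Advocacy $359; Central Arts $325; Upper Literacy $14. Sum = $706.
Difference $705 − $706 = −$1 applied to largest headcount (South Advocacy): South Advocacy becomes $358.

Redwood Workforce: $8 · South Advocacy: $358 · Central Arts: $325 · Upper Literacy: $14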